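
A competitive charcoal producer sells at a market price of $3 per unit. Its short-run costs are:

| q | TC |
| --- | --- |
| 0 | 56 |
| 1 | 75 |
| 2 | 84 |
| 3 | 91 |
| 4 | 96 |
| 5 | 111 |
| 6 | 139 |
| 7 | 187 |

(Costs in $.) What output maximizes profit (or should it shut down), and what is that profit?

q = 0 (shut down); profit = -$56

Tabulate TR − TC: q=0: -56; q=1: -72; q=2: -78; q=3: -82; q=4: -84; q=5: -96; q=6: -121; q=7: -166.
Profit is highest at q = 0. Equivalently, the lowest AVC in the table is 40/4 ≈ $10 at q = 4, and P = $3 falls below it — price never covers variable cost, so the firm shuts down and loses only its fixed cost.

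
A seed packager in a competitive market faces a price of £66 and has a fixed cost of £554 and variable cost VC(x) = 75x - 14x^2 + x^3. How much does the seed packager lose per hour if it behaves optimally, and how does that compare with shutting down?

AVC = 75 - 14x + x^2 has its minimum £26 at x = 7; price £66 clears that bar, so the firm operates.
With MC = 75 - 28x + 3x^2, P = MC on the upward-sloping part at x* = 9.
TR = 66·9 = 594. TC = 554 + 270 = 824. Profit = 594 − 824 = -£230.
That loss of £230 beats the £554 the firm would lose by shutting down; producing recovers £324 of fixed cost.

Profit = -£230 at x = 9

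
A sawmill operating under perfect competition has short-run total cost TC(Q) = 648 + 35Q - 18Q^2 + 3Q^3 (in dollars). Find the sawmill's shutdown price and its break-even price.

Shutdown price = $8; break-even price = $143

Shutdown price = min AVC. AVC = 35 - 18Q + 3Q^2, with vertex at Q = 3 and minimum $8.
ATC = 648/Q + 35 - 18Q + 3Q^2. Setting dATC/dQ = −648/Q^2 − 18 + 6Q = 0 gives Q = 6 (since 6·6^3 − 18·6^2 = 648).
min ATC = 648/6 + 35 − 18·6 + 3·6^2 = $143. That is the break-even price.
For $8 ≤ P < $143 the firm produces at a loss; below $8 it shuts down.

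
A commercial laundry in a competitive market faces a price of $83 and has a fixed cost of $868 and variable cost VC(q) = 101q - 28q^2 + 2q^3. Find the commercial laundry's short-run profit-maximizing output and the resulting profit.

Profit = -$220 at q = 9

AVC = 101 - 28q + 2q^2; min AVC = $3 at q = 7. Since P = $83 ≥ min AVC, the firm produces.
With MC = 101 - 56q + 6q^2, P = MC on the upward-sloping part at q* = 9.
TR = 83·9 = 747. TC = 868 + 99 = 967. Profit = 747 − 967 = -$220.
Shutting down would mean losing the fixed cost of $868, so operating at a loss of $220 is better by $648.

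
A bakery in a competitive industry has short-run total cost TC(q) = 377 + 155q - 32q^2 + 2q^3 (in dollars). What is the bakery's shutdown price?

Short-run supply begins at min AVC. From VC = 155q - 32q^2 + 2q^3, AVC = 155 - 32q + 2q^2.
At the minimum of AVC, MC = AVC. MC = 155 - 64q + 6q^2; setting MC = AVC gives 4q^2 - 32q = 0, so q = 8. min AVC = 27.
So the shutdown price is $27.

$27 per unit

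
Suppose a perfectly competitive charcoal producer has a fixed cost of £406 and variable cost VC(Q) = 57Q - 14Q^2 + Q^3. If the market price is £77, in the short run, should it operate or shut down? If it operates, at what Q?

Strip out fixed cost: VC = 57Q - 14Q^2 + Q^3. Then AVC = 57 - 14Q + Q^2 and MC = 57 - 28Q + 3Q^2.
AVC hits its minimum where MC = AVC, at Q = 7, giving min AVC = 57 - 14·7 + 7^2 = £8.
Since P = £77 ≥ min AVC = £8, price covers variable cost and the firm should produce.
Solving P = MC: -20 - 28Q + 3Q^2 = 0 ⇒ Q = -2/3 or 10. On the upward-sloping branch, Q* = 10.
Check: AVC at Q = 10 is £17 ≤ P, so revenue covers variable cost.
Profit = P·Q − TC = 77·10 − 576 = £194.

Produce at Q = 10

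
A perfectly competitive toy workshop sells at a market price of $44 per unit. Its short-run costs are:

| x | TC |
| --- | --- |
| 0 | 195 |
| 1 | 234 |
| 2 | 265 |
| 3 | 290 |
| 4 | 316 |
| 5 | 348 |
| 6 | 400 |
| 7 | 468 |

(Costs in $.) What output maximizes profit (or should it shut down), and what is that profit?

Compute π = P·x − TC at each output: x=0: -195; x=1: -190; x=2: -177; x=3: -158; x=4: -140; x=5: -128; x=6: -136; x=7: -160.
Profit is maximized at x = 5. AVC there is 153/5 = $30.60 ≤ P, so producing beats shutting down (which would give -$195).

x = 5; profit = -$128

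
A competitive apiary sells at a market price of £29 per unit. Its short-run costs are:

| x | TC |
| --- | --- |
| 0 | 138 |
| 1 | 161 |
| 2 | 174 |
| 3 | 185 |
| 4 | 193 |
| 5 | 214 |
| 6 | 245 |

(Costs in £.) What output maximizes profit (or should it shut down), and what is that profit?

x = 5; profit = -£69

Profit at each row (π = 29x − TC): x=0: -138; x=1: -132; x=2: -116; x=3: -98; x=4: -77; x=5: -69; x=6: -71.
Profit is maximized at x = 5. AVC there is 76/5 = £15.20 ≤ P, so producing beats shutting down (which would give -£138).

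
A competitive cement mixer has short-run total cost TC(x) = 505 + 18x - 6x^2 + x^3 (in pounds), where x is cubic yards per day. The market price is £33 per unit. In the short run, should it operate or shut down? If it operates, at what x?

From TC, MC = TC'(x) = 18 - 12x + 3x^2 and AVC = VC/x = 18 - 6x + x^2.
AVC is minimized where dAVC/dx = -6 + 2x = 0, at x = 3; min AVC = 18 - 6·3 + 3^2 = £9.
Because £33 ≥ £9, revenue can cover variable cost; the firm operates.
Set P = MC: 33 = 18 - 12x + 3x^2 → -15 - 12x + 3x^2 = 0. The roots are x = -1 and x = 5; the profit-maximizing output is on the rising part of MC, so x* = 5.
Check: AVC at x = 5 is £13 ≤ P, so revenue covers variable cost.
Profit = P·x − TC = 33·5 − 570 = -£405, a loss, but smaller than the £505 fixed cost the firm would lose by shutting down.

Produce at x = 5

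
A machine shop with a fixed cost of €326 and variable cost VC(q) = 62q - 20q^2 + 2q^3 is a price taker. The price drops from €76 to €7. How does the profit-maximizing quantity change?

MC = 62 - 40q + 6q^2; the shutdown threshold is min AVC = €12 (at q = 5).
At P = €76 ≥ min AVC, set P = MC on the rising branch: q = 7.
At P = €7 < min AVC = €12, price no longer covers variable cost at any output, so the firm shuts down: q = 0.

Output falls from 7 to 0 (the firm shuts down)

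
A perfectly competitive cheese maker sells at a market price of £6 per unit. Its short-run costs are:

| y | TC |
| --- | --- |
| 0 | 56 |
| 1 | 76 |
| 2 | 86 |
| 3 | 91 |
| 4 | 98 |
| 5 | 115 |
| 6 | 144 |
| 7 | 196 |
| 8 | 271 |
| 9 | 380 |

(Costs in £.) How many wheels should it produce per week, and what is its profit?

y = 0 (shut down); profit = -£56

Profit at each row (π = 6y − TC): y=0: -56; y=1: -70; y=2: -74; y=3: -73; y=4: -74; y=5: -85; y=6: -108; y=7: -154; y=8: -223; y=9: -326.
Profit is highest at y = 0. Equivalently, the lowest AVC in the table is 42/4 ≈ £10.50 at y = 4, and P = £6 falls below it — price never covers variable cost, so the firm shuts down and loses only its fixed cost.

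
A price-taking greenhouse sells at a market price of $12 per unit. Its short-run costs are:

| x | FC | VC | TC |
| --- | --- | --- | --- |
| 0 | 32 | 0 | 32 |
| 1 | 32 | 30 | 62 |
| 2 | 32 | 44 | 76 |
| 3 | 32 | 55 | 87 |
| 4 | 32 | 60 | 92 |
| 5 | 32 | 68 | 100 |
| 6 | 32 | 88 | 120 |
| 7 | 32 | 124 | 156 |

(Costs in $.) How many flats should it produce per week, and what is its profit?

Tabulate TR − TC: x=0: -32; x=1: -50; x=2: -52; x=3: -51; x=4: -44; x=5: -40; x=6: -48; x=7: -72.
Profit is highest at x = 0. Equivalently, the lowest AVC in the table is 68/5 ≈ $13.60 at x = 5, and P = $12 falls below it — price never covers variable cost, so the firm shuts down and loses only its fixed cost.

x = 0 (shut down); profit = -$32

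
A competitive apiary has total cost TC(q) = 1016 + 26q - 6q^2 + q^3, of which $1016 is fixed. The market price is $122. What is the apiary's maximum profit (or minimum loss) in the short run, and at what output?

AVC = 26 - 6q + q^2; min AVC = $17 at q = 3. Since P = $122 ≥ min AVC, the firm produces.
MC = 26 - 12q + 3q^2. Setting P = MC and taking the root on the rising branch gives q* = 8.
TR = 122·8 = 976. TC = 1016 + 336 = 1352. Profit = 976 − 1352 = -$376.
That loss of $376 beats the $1016 the firm would lose by shutting down; producing recovers $640 of fixed cost.

Profit = -$376 at q = 8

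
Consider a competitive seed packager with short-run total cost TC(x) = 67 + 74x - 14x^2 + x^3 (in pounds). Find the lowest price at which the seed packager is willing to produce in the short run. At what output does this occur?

Short-run supply begins at min AVC. From VC = 74x - 14x^2 + x^3, AVC = 74 - 14x + x^2.
dAVC/dx = -14 + 2x = 0 gives x = 7. min AVC = 74 - 14·7 + 7^2 = 25.
For P < £25 the firm produces nothing.

£25 per unit, at x = 7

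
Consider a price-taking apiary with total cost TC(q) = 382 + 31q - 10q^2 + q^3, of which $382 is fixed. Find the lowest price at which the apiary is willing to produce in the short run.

Short-run supply begins at min AVC. From VC = 31q - 10q^2 + q^3, AVC = 31 - 10q + q^2.
At the minimum of AVC, MC = AVC. MC = 31 - 20q + 3q^2; setting MC = AVC gives 2q^2 - 10q = 0, so q = 5. min AVC = 6.
For P < $6 the firm produces nothing.

$6 per unit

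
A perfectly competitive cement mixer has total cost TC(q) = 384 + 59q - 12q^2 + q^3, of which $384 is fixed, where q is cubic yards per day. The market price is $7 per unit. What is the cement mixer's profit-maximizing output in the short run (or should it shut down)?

From TC, MC = TC'(q) = 59 - 24q + 3q^2 and AVC = VC/q = 59 - 12q + q^2.
AVC is minimized where dAVC/dq = -12 + 2q = 0, at q = 6; min AVC = 59 - 12·6 + 6^2 = $23.
Since P = $7 < min AVC = $23, price fails to cover variable cost at any output.
Shutting down limits the loss to fixed cost, $384.

Shut down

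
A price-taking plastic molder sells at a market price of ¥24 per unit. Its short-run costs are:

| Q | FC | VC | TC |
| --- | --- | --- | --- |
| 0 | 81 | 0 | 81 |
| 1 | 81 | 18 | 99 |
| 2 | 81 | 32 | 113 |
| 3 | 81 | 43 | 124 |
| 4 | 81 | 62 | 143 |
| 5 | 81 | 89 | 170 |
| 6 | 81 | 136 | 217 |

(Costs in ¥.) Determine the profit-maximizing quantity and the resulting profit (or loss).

Tabulate TR − TC: Q=0: -81; Q=1: -75; Q=2: -65; Q=3: -52; Q=4: -47; Q=5: -50; Q=6: -73.
Profit is maximized at Q = 4. AVC there is 62/4 = ¥15.50 ≤ P, so producing beats shutting down (which would give -¥81).

Q = 4; profit = -¥47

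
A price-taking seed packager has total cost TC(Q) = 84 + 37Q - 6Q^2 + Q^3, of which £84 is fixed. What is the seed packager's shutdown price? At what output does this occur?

£28 per unit, at Q = 3

The firm shuts down when price falls below the minimum of average variable cost. AVC = VC/Q = 37 - 6Q + Q^2.
dAVC/dQ = -6 + 2Q = 0 gives Q = 3. min AVC = 37 - 6·3 + 3^2 = 28.
So the shutdown price is £28.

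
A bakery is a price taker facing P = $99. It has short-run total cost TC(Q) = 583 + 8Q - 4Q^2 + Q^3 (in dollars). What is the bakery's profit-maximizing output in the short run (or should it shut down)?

Produce at Q = 7

From TC, MC = TC'(Q) = 8 - 8Q + 3Q^2 and AVC = VC/Q = 8 - 4Q + Q^2.
AVC is minimized where dAVC/dQ = -4 + 2Q = 0, at Q = 2; min AVC = 8 - 4·2 + 2^2 = $4.
Because $99 ≥ $4, revenue can cover variable cost; the firm operates.
Set P = MC: 99 = 8 - 8Q + 3Q^2 → -91 - 8Q + 3Q^2 = 0. The roots are Q = -13/3 and Q = 7; the profit-maximizing output is on the rising part of MC, so Q* = 7.
Check: AVC at Q = 7 is $29 ≤ P, so revenue covers variable cost.
Profit = P·Q − TC = 99·7 − 786 = -$93, a loss, but smaller than the $583 fixed cost the firm would lose by shutting down.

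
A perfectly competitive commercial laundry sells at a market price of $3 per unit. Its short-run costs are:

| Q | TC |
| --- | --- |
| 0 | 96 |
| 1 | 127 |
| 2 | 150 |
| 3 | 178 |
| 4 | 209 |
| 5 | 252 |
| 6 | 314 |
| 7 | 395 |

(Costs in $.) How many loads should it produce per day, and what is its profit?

Tabulate TR − TC: Q=0: -96; Q=1: -124; Q=2: -144; Q=3: -169; Q=4: -197; Q=5: -237; Q=6: -296; Q=7: -374.
Profit is highest at Q = 0. Equivalently, the lowest AVC in the table is 54/2 ≈ $27 at Q = 2, and P = $3 falls below it — price never covers variable cost, so the firm shuts down and loses only its fixed cost.

Q = 0 (shut down); profit = -$96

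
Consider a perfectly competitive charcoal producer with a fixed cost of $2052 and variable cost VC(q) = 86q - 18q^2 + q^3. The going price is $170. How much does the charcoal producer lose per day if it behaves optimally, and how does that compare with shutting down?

AVC = 86 - 18q + q^2 has its minimum $5 at q = 9; price $170 clears that bar, so the firm operates.
MC = 86 - 36q + 3q^2. Setting P = MC and taking the root on the rising branch gives q* = 14.
TR = 170·14 = 2380. TC = 2052 + 420 = 2472. Profit = 2380 − 2472 = -$92.
By producing, the firm covers all variable cost plus $1960 of fixed cost; shutting down would lose the full $2052.

Profit = -$92 at q = 14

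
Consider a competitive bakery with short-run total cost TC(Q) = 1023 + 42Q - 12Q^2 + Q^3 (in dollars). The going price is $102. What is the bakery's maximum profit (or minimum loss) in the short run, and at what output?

AVC = 42 - 12Q + Q^2 has its minimum $6 at Q = 6; price $102 clears that bar, so the firm operates.
MC = 42 - 24Q + 3Q^2. Setting P = MC and taking the root on the rising branch gives Q* = 10.
TR = 102·10 = 1020. TC = 1023 + 220 = 1243. Profit = 1020 − 1243 = -$223.
By producing, the firm covers all variable cost plus $800 of fixed cost; shutting down would lose the full $1023.

Profit = -$223 at Q = 10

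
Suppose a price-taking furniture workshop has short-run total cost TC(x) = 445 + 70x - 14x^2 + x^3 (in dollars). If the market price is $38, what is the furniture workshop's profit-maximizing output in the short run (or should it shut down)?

Produce at x = 8

From TC, MC = TC'(x) = 70 - 28x + 3x^2 and AVC = VC/x = 70 - 14x + x^2.
The AVC parabola has its vertex at x = 14/2 = 7, where AVC = 70 - 14·7 + 7^2 = $21.
Since P = $38 ≥ min AVC = $21, price covers variable cost and the firm should produce.
P = MC gives 32 - 28x + 3x^2 = 0, with roots 4/3 and 8. Take the larger (rising MC): x* = 8.
Check: AVC at x = 8 is $22 ≤ P, so revenue covers variable cost.
Profit = P·x − TC = 38·8 − 621 = -$317, a loss, but smaller than the $445 fixed cost the firm would lose by shutting down.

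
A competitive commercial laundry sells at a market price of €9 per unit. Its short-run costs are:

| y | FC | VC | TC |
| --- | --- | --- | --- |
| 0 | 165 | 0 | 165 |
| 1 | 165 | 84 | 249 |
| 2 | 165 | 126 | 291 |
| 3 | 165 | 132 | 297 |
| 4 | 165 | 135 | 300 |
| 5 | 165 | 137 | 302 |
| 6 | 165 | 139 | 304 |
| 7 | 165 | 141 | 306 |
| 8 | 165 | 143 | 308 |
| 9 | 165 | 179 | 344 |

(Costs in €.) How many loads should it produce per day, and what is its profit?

Compute π = P·y − TC at each output: y=0: -165; y=1: -240; y=2: -273; y=3: -270; y=4: -264; y=5: -257; y=6: -250; y=7: -243; y=8: -236; y=9: -263.
Profit is highest at y = 0. Equivalently, the lowest AVC in the table is 143/8 ≈ €17.88 at y = 8, and P = €9 falls below it — price never covers variable cost, so the firm shuts down and loses only its fixed cost.

y = 0 (shut down); profit = -€165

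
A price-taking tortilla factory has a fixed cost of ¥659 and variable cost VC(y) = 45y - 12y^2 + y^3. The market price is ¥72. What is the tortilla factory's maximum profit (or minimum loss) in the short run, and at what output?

Profit = -¥173 at y = 9

AVC = 45 - 12y + y^2 has its minimum ¥9 at y = 6; price ¥72 clears that bar, so the firm operates.
With MC = 45 - 24y + 3y^2, P = MC on the upward-sloping part at y* = 9.
TR = 72·9 = 648. TC = 659 + 162 = 821. Profit = 648 − 821 = -¥173.
That loss of ¥173 beats the ¥659 the firm would lose by shutting down; producing recovers ¥486 of fixed cost.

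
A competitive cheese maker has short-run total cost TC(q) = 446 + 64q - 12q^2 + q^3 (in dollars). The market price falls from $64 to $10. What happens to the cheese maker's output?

Output falls from 8 to 0 (the firm shuts down)

MC = 64 - 24q + 3q^2; the shutdown threshold is min AVC = $28 (at q = 6).
At P = $64 ≥ min AVC, set P = MC on the rising branch: q = 8.
At P = $10 < min AVC = $28, price no longer covers variable cost at any output, so the firm shuts down: q = 0.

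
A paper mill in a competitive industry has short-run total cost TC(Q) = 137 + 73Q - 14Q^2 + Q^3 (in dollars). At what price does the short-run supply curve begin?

$24 per unit

The firm shuts down when price falls below the minimum of average variable cost. AVC = VC/Q = 73 - 14Q + Q^2.
At the minimum of AVC, MC = AVC. MC = 73 - 28Q + 3Q^2; setting MC = AVC gives 2Q^2 - 14Q = 0, so Q = 7. min AVC = 24.
The firm shuts down for any P below $24.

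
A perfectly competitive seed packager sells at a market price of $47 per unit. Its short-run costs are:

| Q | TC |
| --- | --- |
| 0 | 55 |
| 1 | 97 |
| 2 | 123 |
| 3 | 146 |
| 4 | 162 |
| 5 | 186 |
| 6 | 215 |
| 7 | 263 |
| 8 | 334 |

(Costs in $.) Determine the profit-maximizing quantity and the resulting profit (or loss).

Q = 6; profit = $67

Tabulate TR − TC: Q=0: -55; Q=1: -50; Q=2: -29; Q=3: -5; Q=4: 26; Q=5: 49; Q=6: 67; Q=7: 66; Q=8: 42.
Profit is maximized at Q = 6. AVC there is 160/6 = $26.67 ≤ P, so producing beats shutting down (which would give -$55).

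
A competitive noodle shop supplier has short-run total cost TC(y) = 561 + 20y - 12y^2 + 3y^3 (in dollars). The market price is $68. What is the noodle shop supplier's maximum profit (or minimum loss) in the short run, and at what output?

AVC = 20 - 12y + 3y^2 has its minimum $8 at y = 2; price $68 clears that bar, so the firm operates.
With MC = 20 - 24y + 9y^2, P = MC on the upward-sloping part at y* = 4.
TR = 68·4 = 272. TC = 561 + 80 = 641. Profit = 272 − 641 = -$369.
That loss of $369 beats the $561 the firm would lose by shutting down; producing recovers $192 of fixed cost.

Profit = -$369 at y = 4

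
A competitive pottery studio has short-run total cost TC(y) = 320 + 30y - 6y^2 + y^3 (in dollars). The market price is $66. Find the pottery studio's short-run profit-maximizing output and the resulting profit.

Profit = -$104 at y = 6

AVC = 30 - 6y + y^2 has its minimum $21 at y = 3; price $66 clears that bar, so the firm operates.
MC = 30 - 12y + 3y^2. Setting P = MC and taking the root on the rising branch gives y* = 6.
TR = 66·6 = 396. TC = 320 + 180 = 500. Profit = 396 − 500 = -$104.
By producing, the firm covers all variable cost plus $216 of fixed cost; shutting down would lose the full $320.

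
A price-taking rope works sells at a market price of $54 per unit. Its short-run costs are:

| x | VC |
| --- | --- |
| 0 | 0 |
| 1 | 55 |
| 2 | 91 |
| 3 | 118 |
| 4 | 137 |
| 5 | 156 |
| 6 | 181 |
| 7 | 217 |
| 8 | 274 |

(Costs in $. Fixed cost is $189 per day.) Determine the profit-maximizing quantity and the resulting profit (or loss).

x = 7; profit = -$28

Tabulate TR − TC: x=0: -189; x=1: -190; x=2: -172; x=3: -145; x=4: -110; x=5: -75; x=6: -46; x=7: -28; x=8: -31.
Profit is maximized at x = 7. AVC there is 217/7 = $31 ≤ P, so producing beats shutting down (which would give -$189).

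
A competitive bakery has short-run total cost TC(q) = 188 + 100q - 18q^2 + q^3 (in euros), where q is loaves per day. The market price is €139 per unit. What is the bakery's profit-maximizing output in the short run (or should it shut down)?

Variable cost is VC = 100q - 18q^2 + q^3, so AVC = VC/q = 100 - 18q + q^2 and MC = dTC/dq = 100 - 36q + 3q^2.
AVC hits its minimum where MC = AVC, at q = 9, giving min AVC = 100 - 18·9 + 9^2 = €19.
Since P = €139 ≥ min AVC = €19, price covers variable cost and the firm should produce.
Solving P = MC: -39 - 36q + 3q^2 = 0 ⇒ q = -1 or 13. On the upward-sloping branch, q* = 13.
Check: AVC at q = 13 is €35 ≤ P, so revenue covers variable cost.
Profit = P·q − TC = 139·13 − 643 = €1164.

Produce at q = 13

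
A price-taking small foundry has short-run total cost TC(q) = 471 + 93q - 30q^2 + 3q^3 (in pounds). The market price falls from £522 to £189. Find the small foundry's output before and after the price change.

Output falls from 11 to 8

AVC = 93 - 30q + 3q^2, minimized at q = 5 where min AVC = £18. MC = 93 - 60q + 9q^2.
At P = £522 ≥ min AVC, set P = MC on the rising branch: q = 11.
At P = £189 ≥ min AVC, set P = MC: q = 8. The firm stays open but cuts output.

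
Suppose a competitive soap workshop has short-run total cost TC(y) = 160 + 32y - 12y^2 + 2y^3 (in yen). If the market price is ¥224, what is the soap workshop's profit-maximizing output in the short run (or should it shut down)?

Produce at y = 8

Variable cost is VC = 32y - 12y^2 + 2y^3, so AVC = VC/y = 32 - 12y + 2y^2 and MC = dTC/dy = 32 - 24y + 6y^2.
AVC hits its minimum where MC = AVC, at y = 3, giving min AVC = 32 - 12·3 + 2·3^2 = ¥14.
P = ¥224 exceeds min AVC = ¥14, so the firm stays open.
Set P = MC: 224 = 32 - 24y + 6y^2 → -192 - 24y + 6y^2 = 0. The roots are y = -4 and y = 8; the profit-maximizing output is on the rising part of MC, so y* = 8.
Check: AVC at y = 8 is ¥64 ≤ P, so revenue covers variable cost.
Profit = P·y − TC = 224·8 − 672 = ¥1120.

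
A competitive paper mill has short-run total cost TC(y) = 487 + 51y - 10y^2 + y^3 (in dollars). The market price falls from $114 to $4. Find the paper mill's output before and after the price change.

MC = 51 - 20y + 3y^2; the shutdown threshold is min AVC = $26 (at y = 5).
With P = $114 above the shutdown price, P = MC gives y = 9.
At P = $4 < min AVC = $26, price no longer covers variable cost at any output, so the firm shuts down: y = 0.

Output falls from 9 to 0 (the firm shuts down)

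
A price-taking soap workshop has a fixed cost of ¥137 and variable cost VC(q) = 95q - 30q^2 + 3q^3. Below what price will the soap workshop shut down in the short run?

¥20 per unit

The firm shuts down when price falls below the minimum of average variable cost. AVC = VC/q = 95 - 30q + 3q^2.
At the minimum of AVC, MC = AVC. MC = 95 - 60q + 9q^2; setting MC = AVC gives 6q^2 - 30q = 0, so q = 5. min AVC = 20.
The firm shuts down for any P below ¥20.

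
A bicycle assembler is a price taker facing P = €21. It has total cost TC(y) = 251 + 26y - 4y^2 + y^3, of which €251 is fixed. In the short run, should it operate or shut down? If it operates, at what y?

Shut down

Strip out fixed cost: VC = 26y - 4y^2 + y^3. Then AVC = 26 - 4y + y^2 and MC = 26 - 8y + 3y^2.
The AVC parabola has its vertex at y = 4/2 = 2, where AVC = 26 - 4·2 + 2^2 = €22.
Since P = €21 < min AVC = €22, price fails to cover variable cost at any output.
Best response: produce nothing and absorb the €251 fixed cost.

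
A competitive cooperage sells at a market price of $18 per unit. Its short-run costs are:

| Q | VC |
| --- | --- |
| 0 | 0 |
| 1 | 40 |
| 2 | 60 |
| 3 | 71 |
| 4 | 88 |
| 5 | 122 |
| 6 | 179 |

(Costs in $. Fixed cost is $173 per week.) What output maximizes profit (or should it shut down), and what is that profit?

Q = 0 (shut down); profit = -$173

Compute π = P·Q − TC at each output: Q=0: -173; Q=1: -195; Q=2: -197; Q=3: -190; Q=4: -189; Q=5: -205; Q=6: -244.
Profit is highest at Q = 0. Equivalently, the lowest AVC in the table is 88/4 ≈ $22 at Q = 4, and P = $18 falls below it — price never covers variable cost, so the firm shuts down and loses only its fixed cost.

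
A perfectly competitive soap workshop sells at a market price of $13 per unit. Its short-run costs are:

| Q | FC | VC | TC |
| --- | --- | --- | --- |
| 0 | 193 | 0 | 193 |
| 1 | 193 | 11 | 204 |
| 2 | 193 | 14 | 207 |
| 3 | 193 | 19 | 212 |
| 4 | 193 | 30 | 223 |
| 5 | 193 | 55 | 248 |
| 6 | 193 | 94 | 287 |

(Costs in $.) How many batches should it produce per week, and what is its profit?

Q = 4; profit = -$171

Profit at each row (π = 13Q − TC): Q=0: -193; Q=1: -191; Q=2: -181; Q=3: -173; Q=4: -171; Q=5: -183; Q=6: -209.
Profit is maximized at Q = 4. AVC there is 30/4 = $7.50 ≤ P, so producing beats shutting down (which would give -$193).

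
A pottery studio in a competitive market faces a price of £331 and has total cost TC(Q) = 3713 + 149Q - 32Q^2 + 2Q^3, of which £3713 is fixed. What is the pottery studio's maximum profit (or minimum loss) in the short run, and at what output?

Profit = -£333 at Q = 13

AVC = 149 - 32Q + 2Q^2; min AVC = £21 at Q = 8. Since P = £331 ≥ min AVC, the firm produces.
MC = 149 - 64Q + 6Q^2. Setting P = MC and taking the root on the rising branch gives Q* = 13.
TR = 331·13 = 4303. TC = 3713 + 923 = 4636. Profit = 4303 − 4636 = -£333.
Shutting down would mean losing the fixed cost of £3713, so operating at a loss of £333 is better by £3380.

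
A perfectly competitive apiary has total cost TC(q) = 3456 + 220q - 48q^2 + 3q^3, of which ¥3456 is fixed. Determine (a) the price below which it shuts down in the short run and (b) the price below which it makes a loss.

Shutdown price = min AVC. AVC = 220 - 48q + 3q^2, with vertex at q = 8 and minimum ¥28.
ATC = 3456/q + 220 - 48q + 3q^2. Setting dATC/dq = −3456/q^2 − 48 + 6q = 0 gives q = 12 (since 6·12^3 − 48·12^2 = 3456).
min ATC = 3456/12 + 220 − 48·12 + 3·12^2 = ¥364. That is the break-even price.
Between these two prices the firm operates at a loss; above ¥364 it earns a profit.

Shutdown price = ¥28; break-even price = ¥364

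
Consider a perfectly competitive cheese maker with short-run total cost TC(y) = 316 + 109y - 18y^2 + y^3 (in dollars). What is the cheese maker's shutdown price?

Short-run supply begins at min AVC. From VC = 109y - 18y^2 + y^3, AVC = 109 - 18y + y^2.
At the minimum of AVC, MC = AVC. MC = 109 - 36y + 3y^2; setting MC = AVC gives 2y^2 - 18y = 0, so y = 9. min AVC = 28.
So the shutdown price is $28.

$28 per unit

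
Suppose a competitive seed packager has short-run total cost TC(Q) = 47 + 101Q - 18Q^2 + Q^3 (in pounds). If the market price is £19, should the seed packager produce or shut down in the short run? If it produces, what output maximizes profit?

From TC, MC = TC'(Q) = 101 - 36Q + 3Q^2 and AVC = VC/Q = 101 - 18Q + Q^2.
The AVC parabola has its vertex at Q = 18/2 = 9, where AVC = 101 - 18·9 + 9^2 = £20.
Since P = £19 < min AVC = £20, price fails to cover variable cost at any output.
Shutting down limits the loss to fixed cost, £47.

Shut down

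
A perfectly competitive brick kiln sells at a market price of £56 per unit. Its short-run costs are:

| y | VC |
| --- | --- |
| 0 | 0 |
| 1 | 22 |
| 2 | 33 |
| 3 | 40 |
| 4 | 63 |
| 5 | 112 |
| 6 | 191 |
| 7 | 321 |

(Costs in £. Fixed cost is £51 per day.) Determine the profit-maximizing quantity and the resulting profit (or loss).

y = 5; profit = £117

Compute π = P·y − TC at each output: y=0: -51; y=1: -17; y=2: 28; y=3: 77; y=4: 110; y=5: 117; y=6: 94; y=7: 20.
Profit is maximized at y = 5. AVC there is 112/5 = £22.40 ≤ P, so producing beats shutting down (which would give -£51).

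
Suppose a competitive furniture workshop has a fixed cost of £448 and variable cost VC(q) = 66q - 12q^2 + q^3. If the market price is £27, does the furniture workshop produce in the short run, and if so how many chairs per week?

Variable cost is VC = 66q - 12q^2 + q^3, so AVC = VC/q = 66 - 12q + q^2 and MC = dTC/dq = 66 - 24q + 3q^2.
AVC is minimized where dAVC/dq = -12 + 2q = 0, at q = 6; min AVC = 66 - 12·6 + 6^2 = £30.
Since P = £27 < min AVC = £30, price fails to cover variable cost at any output.
Shutting down limits the loss to fixed cost, £448.

Shut down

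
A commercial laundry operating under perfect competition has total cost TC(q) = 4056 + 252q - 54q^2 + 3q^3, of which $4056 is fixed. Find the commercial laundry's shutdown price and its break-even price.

Shutdown price = $9; break-even price = $369

AVC = 252 - 54q + 3q^2; minimized at q = 9, giving min AVC = $9. That is the shutdown price.
ATC = 4056/q + 252 - 54q + 3q^2. Setting dATC/dq = −4056/q^2 − 54 + 6q = 0 gives q = 13 (since 6·13^3 − 54·13^2 = 4056).
min ATC = 4056/13 + 252 − 54·13 + 3·13^2 = $369. That is the break-even price.
For $9 ≤ P < $369 the firm produces at a loss; below $9 it shuts down.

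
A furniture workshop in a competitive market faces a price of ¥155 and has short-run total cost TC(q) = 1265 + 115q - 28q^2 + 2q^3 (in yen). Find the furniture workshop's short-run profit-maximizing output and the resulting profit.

Profit = -¥65 at q = 10

AVC = 115 - 28q + 2q^2; min AVC = ¥17 at q = 7. Since P = ¥155 ≥ min AVC, the firm produces.
MC = 115 - 56q + 6q^2. Setting P = MC and taking the root on the rising branch gives q* = 10.
TR = 155·10 = 1550. TC = 1265 + 350 = 1615. Profit = 1550 − 1615 = -¥65.
Shutting down would mean losing the fixed cost of ¥1265, so operating at a loss of ¥65 is better by ¥1200.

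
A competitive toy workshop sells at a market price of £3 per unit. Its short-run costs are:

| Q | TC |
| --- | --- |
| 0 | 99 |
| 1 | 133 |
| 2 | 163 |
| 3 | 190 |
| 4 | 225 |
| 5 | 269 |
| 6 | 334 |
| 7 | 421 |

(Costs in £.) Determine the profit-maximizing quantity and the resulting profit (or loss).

Tabulate TR − TC: Q=0: -99; Q=1: -130; Q=2: -157; Q=3: -181; Q=4: -213; Q=5: -254; Q=6: -316; Q=7: -400.
Profit is highest at Q = 0. Equivalently, the lowest AVC in the table is 91/3 ≈ £30.33 at Q = 3, and P = £3 falls below it — price never covers variable cost, so the firm shuts down and loses only its fixed cost.

Q = 0 (shut down); profit = -£99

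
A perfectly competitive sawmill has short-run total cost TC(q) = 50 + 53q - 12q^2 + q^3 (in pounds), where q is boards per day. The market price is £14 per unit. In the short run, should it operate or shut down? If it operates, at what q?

Strip out fixed cost: VC = 53q - 12q^2 + q^3. Then AVC = 53 - 12q + q^2 and MC = 53 - 24q + 3q^2.
The AVC parabola has its vertex at q = 12/2 = 6, where AVC = 53 - 12·6 + 6^2 = £17.
With P < min AVC (£14 < £17), every unit sold adds to the loss.
The firm minimizes its loss by shutting down and losing only its fixed cost of £50.

Shut down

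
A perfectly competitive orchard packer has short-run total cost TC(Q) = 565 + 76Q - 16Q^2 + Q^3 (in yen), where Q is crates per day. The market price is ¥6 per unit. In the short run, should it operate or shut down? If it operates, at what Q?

Shut down

From TC, MC = TC'(Q) = 76 - 32Q + 3Q^2 and AVC = VC/Q = 76 - 16Q + Q^2.
AVC is minimized where dAVC/dQ = -16 + 2Q = 0, at Q = 8; min AVC = 76 - 16·8 + 8^2 = ¥12.
P = ¥6 lies below min AVC = ¥12; no output level covers variable cost.
Shutting down limits the loss to fixed cost, ¥565.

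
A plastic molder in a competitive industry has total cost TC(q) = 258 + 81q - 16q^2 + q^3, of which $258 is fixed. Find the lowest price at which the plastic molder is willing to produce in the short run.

$17 per unit

The firm shuts down when price falls below the minimum of average variable cost. AVC = VC/q = 81 - 16q + q^2.
At the minimum of AVC, MC = AVC. MC = 81 - 32q + 3q^2; setting MC = AVC gives 2q^2 - 16q = 0, so q = 8. min AVC = 17.
The firm shuts down for any P below $17.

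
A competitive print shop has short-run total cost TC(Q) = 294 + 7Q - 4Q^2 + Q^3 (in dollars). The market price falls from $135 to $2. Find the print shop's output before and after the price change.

AVC = 7 - 4Q + Q^2, minimized at Q = 2 where min AVC = $3. MC = 7 - 8Q + 3Q^2.
At P = $135 ≥ min AVC, set P = MC on the rising branch: Q = 8.
At P = $2 < min AVC = $3, price no longer covers variable cost at any output, so the firm shuts down: Q = 0.

Output falls from 8 to 0 (the firm shuts down)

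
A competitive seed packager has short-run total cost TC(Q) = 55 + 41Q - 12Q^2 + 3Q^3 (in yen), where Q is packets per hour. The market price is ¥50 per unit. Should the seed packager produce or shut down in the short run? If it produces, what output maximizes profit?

Produce at Q = 3

Strip out fixed cost: VC = 41Q - 12Q^2 + 3Q^3. Then AVC = 41 - 12Q + 3Q^2 and MC = 41 - 24Q + 9Q^2.
AVC hits its minimum where MC = AVC, at Q = 2, giving min AVC = 41 - 12·2 + 3·2^2 = ¥29.
Because ¥50 ≥ ¥29, revenue can cover variable cost; the firm operates.
Set P = MC: 50 = 41 - 24Q + 9Q^2 → -9 - 24Q + 9Q^2 = 0. The roots are Q = -1/3 and Q = 3; the profit-maximizing output is on the rising part of MC, so Q* = 3.
Check: AVC at Q = 3 is ¥32 ≤ P, so revenue covers variable cost.
Profit = P·Q − TC = 50·3 − 151 = -¥1, a loss, but smaller than the ¥55 fixed cost the firm would lose by shutting down.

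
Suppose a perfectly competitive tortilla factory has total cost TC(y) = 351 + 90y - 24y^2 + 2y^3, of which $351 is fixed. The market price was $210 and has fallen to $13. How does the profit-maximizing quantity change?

Output falls from 10 to 0 (the firm shuts down)

AVC = 90 - 24y + 2y^2, minimized at y = 6 where min AVC = $18. MC = 90 - 48y + 6y^2.
With P = $210 above the shutdown price, P = MC gives y = 10.
At P = $13 < min AVC = $18, price no longer covers variable cost at any output, so the firm shuts down: y = 0.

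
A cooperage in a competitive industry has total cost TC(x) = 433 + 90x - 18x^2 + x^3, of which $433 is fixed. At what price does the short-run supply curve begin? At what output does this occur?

$9 per unit, at x = 9

The firm shuts down when price falls below the minimum of average variable cost. AVC = VC/x = 90 - 18x + x^2.
At the minimum of AVC, MC = AVC. MC = 90 - 36x + 3x^2; setting MC = AVC gives 2x^2 - 18x = 0, so x = 9. min AVC = 9.
So the shutdown price is $9.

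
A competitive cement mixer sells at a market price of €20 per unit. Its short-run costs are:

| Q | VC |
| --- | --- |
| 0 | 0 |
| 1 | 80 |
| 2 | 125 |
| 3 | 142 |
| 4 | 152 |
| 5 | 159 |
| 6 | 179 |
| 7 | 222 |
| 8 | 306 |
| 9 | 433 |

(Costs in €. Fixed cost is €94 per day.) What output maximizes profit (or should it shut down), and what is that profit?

Compute π = P·Q − TC at each output: Q=0: -94; Q=1: -154; Q=2: -179; Q=3: -176; Q=4: -166; Q=5: -153; Q=6: -153; Q=7: -176; Q=8: -240; Q=9: -347.
Profit is highest at Q = 0. Equivalently, the lowest AVC in the table is 179/6 ≈ €29.83 at Q = 6, and P = €20 falls below it — price never covers variable cost, so the firm shuts down and loses only its fixed cost.

Q = 0 (shut down); profit = -€94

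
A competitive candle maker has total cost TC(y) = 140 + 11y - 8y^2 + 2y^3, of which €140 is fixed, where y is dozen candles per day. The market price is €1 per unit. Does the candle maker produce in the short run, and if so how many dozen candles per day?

From TC, MC = TC'(y) = 11 - 16y + 6y^2 and AVC = VC/y = 11 - 8y + 2y^2.
AVC hits its minimum where MC = AVC, at y = 2, giving min AVC = 11 - 8·2 + 2·2^2 = €3.
Since P = €1 < min AVC = €3, price fails to cover variable cost at any output.
Best response: produce nothing and absorb the €140 fixed cost.

Shut down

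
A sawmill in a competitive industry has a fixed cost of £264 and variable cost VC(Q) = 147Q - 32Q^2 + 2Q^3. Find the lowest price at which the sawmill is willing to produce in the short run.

The shutdown price is the minimum of AVC. VC = 147Q - 32Q^2 + 2Q^3, so AVC = 147 - 32Q + 2Q^2.
dAVC/dQ = -32 + 4Q = 0 gives Q = 8. min AVC = 147 - 32·8 + 2·8^2 = 19.
For P < £19 the firm produces nothing.

£19 per unit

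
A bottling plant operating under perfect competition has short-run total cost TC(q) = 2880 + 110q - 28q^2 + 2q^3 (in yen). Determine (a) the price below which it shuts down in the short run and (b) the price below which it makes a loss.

Shutdown price = min AVC. AVC = 110 - 28q + 2q^2, with vertex at q = 7 and minimum ¥12.
ATC = 2880/q + 110 - 28q + 2q^2. Setting dATC/dq = −2880/q^2 − 28 + 4q = 0 gives q = 12 (since 4·12^3 − 28·12^2 = 2880).
min ATC = 2880/12 + 110 − 28·12 + 2·12^2 = ¥302. That is the break-even price.
For ¥12 ≤ P < ¥302 the firm produces at a loss; below ¥12 it shuts down.

Shutdown price = ¥12; break-even price = ¥302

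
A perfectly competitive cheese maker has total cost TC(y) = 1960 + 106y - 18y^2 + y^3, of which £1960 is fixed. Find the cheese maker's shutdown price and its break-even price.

Shutdown price = £25; break-even price = £190

AVC = 106 - 18y + y^2; minimized at y = 9, giving min AVC = £25. That is the shutdown price.
ATC = 1960/y + 106 - 18y + y^2. Setting dATC/dy = −1960/y^2 − 18 + 2y = 0 gives y = 14 (since 2·14^3 − 18·14^2 = 1960).
min ATC = 1960/14 + 106 − 18·14 + 14^2 = £190. That is the break-even price.
For £25 ≤ P < £190 the firm produces at a loss; below £25 it shuts down.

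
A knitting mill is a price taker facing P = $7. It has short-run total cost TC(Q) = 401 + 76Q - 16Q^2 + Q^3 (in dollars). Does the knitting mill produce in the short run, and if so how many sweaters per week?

Variable cost is VC = 76Q - 16Q^2 + Q^3, so AVC = VC/Q = 76 - 16Q + Q^2 and MC = dTC/dQ = 76 - 32Q + 3Q^2.
The AVC parabola has its vertex at Q = 16/2 = 8, where AVC = 76 - 16·8 + 8^2 = $12.
With P < min AVC ($7 < $12), every unit sold adds to the loss.
Best response: produce nothing and absorb the $401 fixed cost.

Shut down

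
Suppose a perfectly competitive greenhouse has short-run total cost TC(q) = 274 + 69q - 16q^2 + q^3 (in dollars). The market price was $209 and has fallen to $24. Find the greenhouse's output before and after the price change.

AVC = 69 - 16q + q^2, minimized at q = 8 where min AVC = $5. MC = 69 - 32q + 3q^2.
With P = $209 above the shutdown price, P = MC gives q = 14.
At P = $24 ≥ min AVC, set P = MC: q = 9. The firm stays open but cuts output.

Output falls from 14 to 9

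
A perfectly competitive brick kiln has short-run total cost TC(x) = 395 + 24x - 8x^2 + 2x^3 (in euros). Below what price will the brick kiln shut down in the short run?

The firm shuts down when price falls below the minimum of average variable cost. AVC = VC/x = 24 - 8x + 2x^2.
dAVC/dx = -8 + 4x = 0 gives x = 2. min AVC = 24 - 8·2 + 2·2^2 = 16.
So the shutdown price is €16.

€16 per unit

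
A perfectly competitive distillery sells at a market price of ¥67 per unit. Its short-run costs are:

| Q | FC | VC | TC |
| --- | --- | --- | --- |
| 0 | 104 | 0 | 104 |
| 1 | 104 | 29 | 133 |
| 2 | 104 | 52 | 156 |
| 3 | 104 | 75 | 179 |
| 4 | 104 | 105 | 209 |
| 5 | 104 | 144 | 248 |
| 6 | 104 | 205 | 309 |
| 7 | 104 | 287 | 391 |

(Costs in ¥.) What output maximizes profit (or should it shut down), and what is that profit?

Profit at each row (π = 67Q − TC): Q=0: -104; Q=1: -66; Q=2: -22; Q=3: 22; Q=4: 59; Q=5: 87; Q=6: 93; Q=7: 78.
Profit is maximized at Q = 6. AVC there is 205/6 = ¥34.17 ≤ P, so producing beats shutting down (which would give -¥104).

Q = 6; profit = ¥93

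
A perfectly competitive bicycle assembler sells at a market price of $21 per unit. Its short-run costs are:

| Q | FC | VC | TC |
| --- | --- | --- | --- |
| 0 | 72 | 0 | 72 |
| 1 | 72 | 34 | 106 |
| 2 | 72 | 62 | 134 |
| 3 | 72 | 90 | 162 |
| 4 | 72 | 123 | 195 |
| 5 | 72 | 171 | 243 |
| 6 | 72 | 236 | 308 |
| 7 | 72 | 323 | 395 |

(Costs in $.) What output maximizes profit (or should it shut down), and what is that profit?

Compute π = P·Q − TC at each output: Q=0: -72; Q=1: -85; Q=2: -92; Q=3: -99; Q=4: -111; Q=5: -138; Q=6: -182; Q=7: -248.
Profit is highest at Q = 0. Equivalently, the lowest AVC in the table is 90/3 ≈ $30 at Q = 3, and P = $21 falls below it — price never covers variable cost, so the firm shuts down and loses only its fixed cost.

Q = 0 (shut down); profit = -$72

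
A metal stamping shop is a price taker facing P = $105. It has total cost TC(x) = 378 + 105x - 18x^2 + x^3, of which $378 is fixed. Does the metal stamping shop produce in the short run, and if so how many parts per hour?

Variable cost is VC = 105x - 18x^2 + x^3, so AVC = VC/x = 105 - 18x + x^2 and MC = dTC/dx = 105 - 36x + 3x^2.
AVC hits its minimum where MC = AVC, at x = 9, giving min AVC = 105 - 18·9 + 9^2 = $24.
Since P = $105 ≥ min AVC = $24, price covers variable cost and the firm should produce.
P = MC gives -36x + 3x^2 = 0, with roots 0 and 12. Take the larger (rising MC): x* = 12.
Check: AVC at x = 12 is $33 ≤ P, so revenue covers variable cost.
Profit = P·x − TC = 105·12 − 774 = $486.

Produce at x = 12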